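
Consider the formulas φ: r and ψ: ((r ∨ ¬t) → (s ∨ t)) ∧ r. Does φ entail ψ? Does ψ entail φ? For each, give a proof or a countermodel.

(⇒) fails; (⇐) holds.

(⇐) Assume the antecedent. If t is true, the antecedent forces (t = T, s = F, r = T) or (t = T, s = T, r = T), and r holds there. If t is false, the antecedent forces (t = F, s = T, r = T), and r holds there. Either way r holds.

(⇒) This fails. Under t = F, s = F, r = T, the left side is true but the right side is false.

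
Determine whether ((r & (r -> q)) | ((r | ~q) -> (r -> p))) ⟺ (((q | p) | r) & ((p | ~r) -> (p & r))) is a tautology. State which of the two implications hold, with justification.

(⇒) fails and (⇐) fails.

Forward direction. This fails. Under q = F, p = F, r = F, the left side is true but the right side is false.

Converse. This fails. Under q = F, p = F, r = T, the left side is false but the right side is true.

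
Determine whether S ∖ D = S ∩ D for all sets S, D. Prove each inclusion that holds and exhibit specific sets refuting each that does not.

Both inclusions fail.

(⊆) This inclusion fails. Take S = {1}, D = ∅; then 1 ∈ S ∖ D but 1 ∉ S ∩ D.

(⊇) This inclusion fails. Take S = {1}, D = {1}; then 1 ∈ S ∩ D but 1 ∉ S ∖ D.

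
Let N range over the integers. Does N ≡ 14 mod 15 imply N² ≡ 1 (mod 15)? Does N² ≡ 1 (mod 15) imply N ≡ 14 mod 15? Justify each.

The forward direction holds; the converse fails.

[⇒] Suppose N ≡ 14 mod 15. Write N = 15j + 14. Then (15j + 14)² = 225j² + 420j + 196 = 15(15j² + 28j + 13) + 1, so N² ≡ 1 (mod 15).

[⇐] This fails: take N = 1. Then 1² = 1 ≡ 1 (mod 15), yet 1 ≡ 1 (mod 15), not 14.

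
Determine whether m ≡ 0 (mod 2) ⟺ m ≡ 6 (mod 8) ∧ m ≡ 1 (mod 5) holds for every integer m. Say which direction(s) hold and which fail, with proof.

(⇒) fails; (⇐) holds.

(→) This fails: m = 0 gives 0 ≡ 0 (mod 2) but 0 ≡ 0 (mod 8), so the conjunction on the right does not hold.

(←) Conversely, if m ≡ 6 (mod 8) and m ≡ 1 (mod 5), then by the Chinese remainder theorem m ≡ 6 (mod 40). Since 6 ≡ 0 (mod 2) and 2 ∣ 40, we get m ≡ 0 (mod 2).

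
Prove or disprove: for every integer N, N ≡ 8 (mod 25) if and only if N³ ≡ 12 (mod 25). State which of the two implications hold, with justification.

Both directions hold.

Forward direction. Suppose N ≡ 8 (mod 25). Write N = 25j + 8. Then (25j + 8)³ = 15625j³ + 15000j² + 4800j + 512 = 25(625j³ + 600j² + 192j + 20) + 12, so N³ ≡ 12 (mod 25).

Converse. Suppose N³ ≡ 12 (mod 25). The only residue r in {0, …, 24} with r³ ≡ 12 (mod 25) is r = 8, so N ≡ 8 (mod 25).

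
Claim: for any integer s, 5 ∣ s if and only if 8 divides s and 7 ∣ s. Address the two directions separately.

(⇒) This fails: take s = 5. Certainly 5 ∣ 5, but 8 ∤ 5.

(⇐) This fails: take s = 56. Both 8 ∣ 56 and 7 ∣ 56, yet 56 is not a multiple of 5 (since 56 = 11·5 + 1), so 5 ∤ 56.

Neither implication holds.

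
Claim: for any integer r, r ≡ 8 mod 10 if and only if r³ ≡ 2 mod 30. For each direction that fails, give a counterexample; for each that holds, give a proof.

Only the converse holds.

Converse. The residues r modulo 30 with r³ ≡ 2 (mod 30) are exactly {8}, and each is ≡ 8 (mod 10).

Forward direction. This fails: take r = 18. Then 18 ≡ 8 (mod 10), but 18³ = 5832 ≡ 12 (mod 30), not 2.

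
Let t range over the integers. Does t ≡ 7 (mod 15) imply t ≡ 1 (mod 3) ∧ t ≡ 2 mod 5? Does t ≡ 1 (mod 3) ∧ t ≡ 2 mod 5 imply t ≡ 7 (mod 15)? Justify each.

(→) Suppose t ≡ 7 (mod 15); write t = 15j + 7. Since 3 ∣ 15, reducing mod 3 gives t ≡ 7 ≡ 1 (mod 3); since 5 ∣ 15, reducing mod 5 gives t ≡ 7 ≡ 2 (mod 5).

(←) Conversely, if t ≡ 1 (mod 3) and t ≡ 2 (mod 5), then by the Chinese remainder theorem t ≡ 7 (mod 15). This is exactly t ≡ 7 (mod 15).

Both directions hold; the statement is true.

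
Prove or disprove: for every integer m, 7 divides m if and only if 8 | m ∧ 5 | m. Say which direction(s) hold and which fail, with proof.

(⇒) This fails: take m = 7. Certainly 7 ∣ 7, but 8 ∤ 7.

(⇐) This fails: take m = 40. Both 8 ∣ 40 and 5 ∣ 40, yet 40 is not a multiple of 7 (since 40 = 5·7 + 5), so 7 ∤ 40.

Neither direction holds.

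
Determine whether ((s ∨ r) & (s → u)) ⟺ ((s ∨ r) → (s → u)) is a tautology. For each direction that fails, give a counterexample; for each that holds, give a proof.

The forward direction holds; the converse fails.

(←) This fails. Under r = F, s = F, u = F, the left side is false but the right side is true.

(→) Assume the antecedent. If s is true, the antecedent forces (r = F, s = T, u = T) or (r = T, s = T, u = T), and (s ∨ r) → (s → u) holds there. If s is false, (s ∨ r) → (s → u) reduces to true regardless of the other variables. Either way (s ∨ r) → (s → u) holds.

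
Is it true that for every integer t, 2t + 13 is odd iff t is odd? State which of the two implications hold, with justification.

(→) This fails: take t = 2. Then 2t + 13 = 17, which is odd, yet t = 2 is even, not odd.

(←) Suppose t is odd. Since 2 is even, 2t is even for every t, so 2t + 13 has the same parity as 13, which is odd. Hence 2t + 13 is odd.

(⇒) fails; (⇐) holds.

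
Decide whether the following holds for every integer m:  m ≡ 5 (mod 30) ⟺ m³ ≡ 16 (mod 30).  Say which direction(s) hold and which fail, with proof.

(→) This fails: take m = 5. Then 5 ≡ 5 (mod 30), but 5³ = 125 ≡ 5 (mod 30), not 16.

(←) This fails: take m = 16. Then 16³ = 4096 ≡ 16 (mod 30), yet 16 ≡ 16 (mod 30), not 5.

(⇒) fails and (⇐) fails.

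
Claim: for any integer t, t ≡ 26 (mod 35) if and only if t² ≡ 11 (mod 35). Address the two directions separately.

The forward direction holds; the converse fails.

(⟹) Suppose t ≡ 26 (mod 35). Write t = 35j + 26. Then (35j + 26)² = 1225j² + 1820j + 676 = 35(35j² + 52j + 19) + 11, so t² ≡ 11 (mod 35).

(⟸) This fails: take t = 9. Then 9² = 81 ≡ 11 (mod 35), yet 9 ≡ 9 (mod 35), not 26.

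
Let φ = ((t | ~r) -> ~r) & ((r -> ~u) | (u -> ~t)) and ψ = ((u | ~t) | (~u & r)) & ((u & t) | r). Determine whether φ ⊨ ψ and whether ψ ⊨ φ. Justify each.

Forward direction. This fails. Under r = F, t = F, u = F, the left side is true but the right side is false.

Converse. This fails. Under r = T, t = T, u = F, the left side is false but the right side is true.

(⇒) fails and (⇐) fails.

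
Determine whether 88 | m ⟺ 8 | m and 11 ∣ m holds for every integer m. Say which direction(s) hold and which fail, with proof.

(⟹) If 88 ∣ m, write m = 88q. Since 88 = 11·8, m = 8·(11q), so 8 ∣ m; and since 88 = 8·11, m = 11·(8q), so 11 ∣ m.

(⟸) Suppose 8 ∣ m and 11 ∣ m. Any common multiple of 8 and 11 is a multiple of their lcm; here gcd(8, 11) = 1, so lcm(8, 11) = 8·11 = 88, so 88 ∣ m.

Equivalent; both directions hold.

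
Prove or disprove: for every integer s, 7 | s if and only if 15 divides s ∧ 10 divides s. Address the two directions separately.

(→) This fails: take s = 7. Certainly 7 ∣ 7, but 15 ∤ 7.

(←) This fails: take s = 30. Both 15 ∣ 30 and 10 ∣ 30, yet 30 is not a multiple of 7 (since 30 = 4·7 + 2), so 7 ∤ 30.

Neither implication holds.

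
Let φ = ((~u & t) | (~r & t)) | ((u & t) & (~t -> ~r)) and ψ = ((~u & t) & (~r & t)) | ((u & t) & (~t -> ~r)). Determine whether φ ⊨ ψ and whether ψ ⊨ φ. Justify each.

(⇐) Assume the antecedent. If u is true, the antecedent forces (u = T, t = T, r = F) or (u = T, t = T, r = T), and the consequent holds there. If u is false, the antecedent forces (u = F, t = T, r = F), and the consequent holds there. Either way the consequent holds.

(⇒) This fails. Under u = F, t = T, r = T, the left side is true but the right side is false.

Only the converse holds.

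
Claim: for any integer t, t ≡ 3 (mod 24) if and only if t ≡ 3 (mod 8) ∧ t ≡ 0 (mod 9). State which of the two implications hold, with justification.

The forward direction fails; the converse holds.

[⇐] If t ≡ 3 (mod 8) and t ≡ 0 (mod 9), then by the Chinese remainder theorem t ≡ 27 (mod 72). Since 27 ≡ 3 (mod 24) and 24 ∣ 72, we get t ≡ 3 (mod 24).

[⇒] This fails: t = 51 gives 51 ≡ 3 (mod 24) but 51 ≡ 6 (mod 9), so the conjunction on the right does not hold.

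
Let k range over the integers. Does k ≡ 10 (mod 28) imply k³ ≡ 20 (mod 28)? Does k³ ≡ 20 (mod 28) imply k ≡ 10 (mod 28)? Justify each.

[⇒] Suppose k ≡ 10 (mod 28). Write k = 28j + 10. Then (28j + 10)³ = 21952j³ + 23520j² + 8400j + 1000 = 28(784j³ + 840j² + 300j + 35) + 20, so k³ ≡ 20 (mod 28).

[⇐] This fails: take k = 6. Then 6³ = 216 ≡ 20 (mod 28), yet 6 ≡ 6 (mod 28), not 10.

The forward direction holds; the converse fails.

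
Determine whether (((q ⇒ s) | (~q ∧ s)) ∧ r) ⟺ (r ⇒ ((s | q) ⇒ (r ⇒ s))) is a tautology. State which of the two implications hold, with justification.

Converse. This fails. Under r = F, s = F, q = F, the left side is false but the right side is true.

Forward direction. Assume the antecedent. If s is true, r ⇒ ((s | q) ⇒ (r ⇒ s)) reduces to true regardless of the other variables. If s is false, the antecedent forces (r = T, s = F, q = F), and r ⇒ ((s | q) ⇒ (r ⇒ s)) holds there. Either way r ⇒ ((s | q) ⇒ (r ⇒ s)) holds.

(⇒) holds; (⇐) fails.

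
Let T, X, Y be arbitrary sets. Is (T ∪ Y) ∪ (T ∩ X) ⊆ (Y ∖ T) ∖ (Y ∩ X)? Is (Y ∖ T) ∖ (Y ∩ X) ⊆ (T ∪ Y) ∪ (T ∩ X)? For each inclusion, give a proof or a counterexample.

(⊆) This inclusion fails. Take T = {1}, X = ∅, Y = ∅; then 1 ∈ (T ∪ Y) ∪ (T ∩ X) but 1 ∉ (Y ∖ T) ∖ (Y ∩ X).

(⊇) Let x ∈ (Y ∖ T) ∖ (Y ∩ X). Then x ∈ Y and x ∉ T, X, from which x ∈ (T ∪ Y) ∪ (T ∩ X).

(⊆) fails; (⊇) holds.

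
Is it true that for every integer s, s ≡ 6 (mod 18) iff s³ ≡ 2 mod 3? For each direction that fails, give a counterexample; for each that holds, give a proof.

(⇒) fails and (⇐) fails.

(⇒) This fails: take s = 6. Then 6 ≡ 6 (mod 18), but 6³ = 216 ≡ 0 (mod 3), not 2.

(⇐) This fails: take s = 2. Then 2³ = 8 ≡ 2 (mod 3), yet 2 ≡ 2 (mod 18), not 6.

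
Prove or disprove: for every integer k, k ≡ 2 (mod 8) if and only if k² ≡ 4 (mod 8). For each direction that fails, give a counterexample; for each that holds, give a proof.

(⇒) holds; (⇐) fails.

[⇒] Suppose k ≡ 2 (mod 8). Write k = 8j + 2. Then (8j + 2)² = 64j² + 32j + 4 = 8(8j² + 4j) + 4, so k² ≡ 4 (mod 8).

[⇐] This fails: take k = 6. Then 6² = 36 ≡ 4 (mod 8), yet 6 ≡ 6 (mod 8), not 2.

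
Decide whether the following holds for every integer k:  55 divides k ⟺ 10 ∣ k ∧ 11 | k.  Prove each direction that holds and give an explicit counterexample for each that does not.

(⟸) Suppose 10 ∣ k and 11 ∣ k. Any common multiple of 10 and 11 is a multiple of their lcm; here gcd(10, 11) = 1, so lcm(10, 11) = 10·11 = 110, so 110 ∣ k. Since 55 ∣ 110, it follows that 55 ∣ k.

(⟹) This fails: take k = 55. Certainly 55 ∣ 55, but 10 ∤ 55.

Only the reverse direction holds.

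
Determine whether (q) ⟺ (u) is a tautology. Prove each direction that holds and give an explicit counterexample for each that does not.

(⇒) fails and (⇐) fails.

[⇒] This fails. Under u = F, q = T, the left side is true but the right side is false.

[⇐] This fails. Under u = T, q = F, the left side is false but the right side is true.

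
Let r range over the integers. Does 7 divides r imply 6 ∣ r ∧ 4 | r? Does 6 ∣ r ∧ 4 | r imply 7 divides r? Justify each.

(⇒) This fails: take r = 7. Certainly 7 ∣ 7, but 6 ∤ 7.

(⇐) This fails: take r = 12. Both 6 ∣ 12 and 4 ∣ 12, yet 12 is not a multiple of 7 (since 12 = 1·7 + 5), so 7 ∤ 12.

(⇒) fails and (⇐) fails.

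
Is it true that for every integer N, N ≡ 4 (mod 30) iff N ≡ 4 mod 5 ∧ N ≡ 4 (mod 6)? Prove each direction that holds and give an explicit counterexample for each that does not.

Both directions hold; the statement is true.

(←) If N ≡ 4 (mod 5) and N ≡ 4 (mod 6), then by the Chinese remainder theorem N ≡ 4 (mod 30). This is exactly N ≡ 4 (mod 30).

(→) Suppose N ≡ 4 (mod 30); write N = 30j + 4. Since 5 ∣ 30, reducing mod 5 gives N ≡ 4 (mod 5); since 6 ∣ 30, reducing mod 6 gives N ≡ 4 (mod 6).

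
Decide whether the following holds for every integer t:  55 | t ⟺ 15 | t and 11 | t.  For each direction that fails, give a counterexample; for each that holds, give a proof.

(⟹) This fails: take t = 55. Certainly 55 ∣ 55, but 15 ∤ 55.

(⟸) Suppose 15 ∣ t and 11 ∣ t. Any common multiple of 15 and 11 is a multiple of their lcm; here gcd(15, 11) = 1, so lcm(15, 11) = 15·11 = 165, so 165 ∣ t. Since 55 ∣ 165, it follows that 55 ∣ t.

Only the reverse direction holds.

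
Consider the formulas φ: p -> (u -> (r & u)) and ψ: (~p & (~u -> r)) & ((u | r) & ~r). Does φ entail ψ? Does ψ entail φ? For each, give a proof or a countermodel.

Only the converse holds.

[⇒] This fails. Under r = F, p = F, u = F, the left side is true but the right side is false.

[⇐] Assume the antecedent. If r is true, the antecedent cannot hold. If r is false, the antecedent forces (r = F, p = F, u = T), and p -> (u -> (r & u)) holds there. Either way p -> (u -> (r & u)) holds.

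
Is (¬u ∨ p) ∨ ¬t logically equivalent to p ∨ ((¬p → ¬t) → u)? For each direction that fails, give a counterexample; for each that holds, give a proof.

Forward direction. This fails. Under u = F, t = F, p = F, the left side is true but the right side is false.

Converse. This fails. Under u = T, t = T, p = F, the left side is false but the right side is true.

Both directions fail.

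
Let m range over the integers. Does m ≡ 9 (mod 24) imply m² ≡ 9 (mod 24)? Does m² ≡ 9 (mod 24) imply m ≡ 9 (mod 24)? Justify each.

[⇒] Suppose m ≡ 9 (mod 24). Write m = 24j + 9. Then (24j + 9)² = 576j² + 432j + 81 = 24(24j² + 18j + 3) + 9, so m² ≡ 9 (mod 24).

[⇐] This fails: take m = 3. Then 3² = 9 ≡ 9 (mod 24), yet 3 ≡ 3 (mod 24), not 9.

The forward direction holds; the converse fails.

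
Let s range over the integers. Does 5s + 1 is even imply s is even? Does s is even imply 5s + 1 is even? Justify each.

(⇒) This fails: s = 5 gives 5s + 1 = 26, which is even, but 5 is odd, not even.

(⇐) This also fails: s = 2 is even, but 5s + 1 = 11 is odd, not even.

Both directions fail.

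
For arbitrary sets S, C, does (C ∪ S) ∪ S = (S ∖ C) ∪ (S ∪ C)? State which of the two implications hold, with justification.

(⊆) Let x ∈ (C ∪ S) ∪ S. Then either x ∈ S and x ∉ C; or x ∈ C and x ∉ S; or x ∈ S ∩ C. In each case x ∈ (S ∖ C) ∪ (S ∪ C), so (C ∪ S) ∪ S ⊆ (S ∖ C) ∪ (S ∪ C).

(⊇) Let x ∈ (S ∖ C) ∪ (S ∪ C). Then either x ∈ S and x ∉ C; or x ∈ C and x ∉ S; or x ∈ S ∩ C. In each case x ∈ (C ∪ S) ∪ S, so (S ∖ C) ∪ (S ∪ C) ⊆ (C ∪ S) ∪ S.

Both inclusions hold; the sets are equal.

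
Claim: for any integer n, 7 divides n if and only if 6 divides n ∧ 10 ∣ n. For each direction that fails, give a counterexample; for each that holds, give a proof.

Neither implication holds.

Forward direction. This fails: take n = 7. Certainly 7 ∣ 7, but 6 ∤ 7.

Converse. This fails: take n = 30. Both 6 ∣ 30 and 10 ∣ 30, yet 30 is not a multiple of 7 (since 30 = 4·7 + 2), so 7 ∤ 30.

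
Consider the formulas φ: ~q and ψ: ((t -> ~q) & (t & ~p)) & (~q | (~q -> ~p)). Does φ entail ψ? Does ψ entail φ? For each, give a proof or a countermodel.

(⇒) fails; (⇐) holds.

[⇒] This fails. Under q = F, p = F, t = F, the left side is true but the right side is false.

[⇐] Assume the antecedent. If q is true, the antecedent cannot hold. If q is false, ~q reduces to true regardless of the other variables. Either way ~q holds.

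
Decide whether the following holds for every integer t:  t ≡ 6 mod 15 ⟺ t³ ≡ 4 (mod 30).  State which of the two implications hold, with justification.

Both directions fail.

[⇒] This fails: take t = 6. Then 6 ≡ 6 (mod 15), but 6³ = 216 ≡ 6 (mod 30), not 4.

[⇐] This fails: take t = 4. Then 4³ = 64 ≡ 4 (mod 30), yet 4 ≡ 4 (mod 15), not 6.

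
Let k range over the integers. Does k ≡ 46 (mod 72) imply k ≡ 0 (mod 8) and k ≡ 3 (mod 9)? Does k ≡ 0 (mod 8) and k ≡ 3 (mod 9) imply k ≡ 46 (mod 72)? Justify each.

(⇒) This fails: k = 46 gives 46 ≡ 46 (mod 72) but 46 ≡ 6 (mod 8), so the conjunction on the right does not hold.

(⇐) This fails: k = 48 satisfies both congruences on the right (48 ≡ 0 mod 8 and 48 ≡ 3 mod 9) yet 48 ≡ 48 (mod 72), not 46.

Neither implication holds.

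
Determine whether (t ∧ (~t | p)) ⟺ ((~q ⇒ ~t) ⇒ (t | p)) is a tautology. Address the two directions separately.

(→) Assume the antecedent. If q is true, the antecedent forces (q = T, t = T, p = T), and (~q ⇒ ~t) ⇒ (t | p) holds there. If q is false, the antecedent forces (q = F, t = T, p = T), and (~q ⇒ ~t) ⇒ (t | p) holds there. Either way (~q ⇒ ~t) ⇒ (t | p) holds.

(←) This fails. Under q = F, t = T, p = F, the left side is false but the right side is true.

Not equivalent: only (⇒) holds.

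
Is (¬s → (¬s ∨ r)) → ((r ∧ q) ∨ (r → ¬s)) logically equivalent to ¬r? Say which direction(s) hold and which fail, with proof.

(→) This fails. Under q = F, r = T, s = F, the left side is true but the right side is false.

(←) Assume the antecedent. If q is true, the consequent reduces to true regardless of the other variables. If q is false, the antecedent forces (q = F, r = F, s = F) or (q = F, r = F, s = T), and the consequent holds there. Either way the consequent holds.

(⇒) fails; (⇐) holds.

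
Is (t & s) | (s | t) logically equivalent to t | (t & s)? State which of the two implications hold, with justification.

Not equivalent: only (⇐) holds.

(⟸) Assume the antecedent. If t is true, (t & s) | (s | t) reduces to true regardless of the other variables. If t is false, the antecedent cannot hold. Either way (t & s) | (s | t) holds.

(⟹) This fails. Under t = F, s = T, the left side is true but the right side is false.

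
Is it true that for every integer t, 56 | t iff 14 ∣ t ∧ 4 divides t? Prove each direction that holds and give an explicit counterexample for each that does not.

(⇒) holds; (⇐) fails.

Forward direction. If 56 ∣ t, write t = 56q. Since 56 = 4·14, t = 14·(4q), so 14 ∣ t; and since 56 = 14·4, t = 4·(14q), so 4 ∣ t.

Converse. This fails: take t = 28. Both 14 ∣ 28 and 4 ∣ 28, yet 28 is not a multiple of 56 (since 28 = 0·56 + 28), so 56 ∤ 28.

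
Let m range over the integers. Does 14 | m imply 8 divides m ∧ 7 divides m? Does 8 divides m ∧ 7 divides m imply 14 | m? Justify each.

Forward direction. This fails: take m = 14. Certainly 14 ∣ 14, but 8 ∤ 14.

Converse. Suppose 8 ∣ m and 7 ∣ m. Any common multiple of 8 and 7 is a multiple of their lcm; here gcd(8, 7) = 1, so lcm(8, 7) = 8·7 = 56, so 56 ∣ m. Since 14 ∣ 56, it follows that 14 ∣ m.

(⇒) fails; (⇐) holds.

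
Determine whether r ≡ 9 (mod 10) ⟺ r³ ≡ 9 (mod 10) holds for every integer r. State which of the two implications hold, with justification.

Both directions hold; the statement is true.

(⟹) Suppose r ≡ 9 (mod 10). Write r = 10j + 9. Then (10j + 9)³ = 1000j³ + 2700j² + 2430j + 729 = 10(100j³ + 270j² + 243j + 72) + 9, so r³ ≡ 9 (mod 10).

(⟸) Conversely, suppose r³ ≡ 9 (mod 10). The only residue r in {0, …, 9} with r³ ≡ 9 (mod 10) is r = 9, so r ≡ 9 (mod 10).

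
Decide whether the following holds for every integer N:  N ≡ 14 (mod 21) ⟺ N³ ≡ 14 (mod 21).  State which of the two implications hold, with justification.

(←) Suppose N³ ≡ 14 (mod 21). The only residue r in {0, …, 20} with r³ ≡ 14 (mod 21) is r = 14, so N ≡ 14 (mod 21).

(→) Suppose N ≡ 14 (mod 21). Write N = 21j + 14. Then (21j + 14)³ = 9261j³ + 18522j² + 12348j + 2744 = 21(441j³ + 882j² + 588j + 130) + 14, so N³ ≡ 14 (mod 21).

Equivalent; both directions hold.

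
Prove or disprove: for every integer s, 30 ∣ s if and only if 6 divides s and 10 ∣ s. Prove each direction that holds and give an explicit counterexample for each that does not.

The biconditional holds.

Forward direction. If 30 ∣ s, write s = 30q. Since 30 = 5·6, s = 6·(5q), so 6 ∣ s; and since 30 = 3·10, s = 10·(3q), so 10 ∣ s.

Converse. Suppose 6 ∣ s and 10 ∣ s. Any common multiple of 6 and 10 is a multiple of their lcm; here lcm(6, 10) = 6·10/gcd(6, 10) = 60/2 = 30, so 30 ∣ s.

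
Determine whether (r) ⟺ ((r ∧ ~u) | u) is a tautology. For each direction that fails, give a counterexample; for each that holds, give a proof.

(→) Assume the antecedent. If u is true, (r ∧ ~u) | u reduces to true regardless of the other variables. If u is false, the antecedent forces (u = F, r = T), and (r ∧ ~u) | u holds there. Either way (r ∧ ~u) | u holds.

(←) This fails. Under u = T, r = F, the left side is false but the right side is true.

Only the forward direction holds.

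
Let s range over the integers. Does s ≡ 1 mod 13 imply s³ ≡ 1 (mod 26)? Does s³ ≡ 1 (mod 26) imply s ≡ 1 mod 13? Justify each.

Forward direction. This fails: take s = 14. Then 14 ≡ 1 (mod 13), but 14³ = 2744 ≡ 14 (mod 26), not 1.

Converse. This fails: take s = 3. Then 3³ = 27 ≡ 1 (mod 26), yet 3 ≡ 3 (mod 13), not 1.

Neither direction holds.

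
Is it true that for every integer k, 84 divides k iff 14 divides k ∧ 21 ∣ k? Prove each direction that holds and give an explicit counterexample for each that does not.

Converse. This fails: take k = 42. Both 14 ∣ 42 and 21 ∣ 42, yet 42 is not a multiple of 84 (since 42 = 0·84 + 42), so 84 ∤ 42.

Forward direction. If 84 ∣ k, write k = 84q. Since 84 = 6·14, k = 14·(6q), so 14 ∣ k; and since 84 = 4·21, k = 21·(4q), so 21 ∣ k.

(⇒) holds; (⇐) fails.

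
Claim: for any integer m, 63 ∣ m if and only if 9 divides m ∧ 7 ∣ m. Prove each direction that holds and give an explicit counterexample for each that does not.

(⇒) If 63 ∣ m, write m = 63q. Since 63 = 7·9, m = 9·(7q), so 9 ∣ m; and since 63 = 9·7, m = 7·(9q), so 7 ∣ m.

(⇐) Suppose 9 ∣ m and 7 ∣ m. Any common multiple of 9 and 7 is a multiple of their lcm; here gcd(9, 7) = 1, so lcm(9, 7) = 9·7 = 63, so 63 ∣ m.

The biconditional holds.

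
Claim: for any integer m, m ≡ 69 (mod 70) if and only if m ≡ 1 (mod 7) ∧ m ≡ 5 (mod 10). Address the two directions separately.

Both directions fail.

Forward direction. This fails: m = 69 gives 69 ≡ 69 (mod 70) but 69 ≡ 6 (mod 7), so the conjunction on the right does not hold.

Converse. This fails: m = 15 satisfies both congruences on the right (15 ≡ 1 mod 7 and 15 ≡ 5 mod 10) yet 15 ≡ 15 (mod 70), not 69.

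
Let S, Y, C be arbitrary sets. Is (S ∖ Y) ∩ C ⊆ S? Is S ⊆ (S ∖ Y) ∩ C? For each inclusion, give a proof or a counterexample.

The sets are not equal: only the forward inclusion holds.

(⟹) Let x ∈ (S ∖ Y) ∩ C. Then x ∈ S ∩ C and x ∉ Y, from which x ∈ S.

(⟸) This inclusion fails. Take S = {1}, Y = ∅, C = ∅; then 1 ∈ S but 1 ∉ (S ∖ Y) ∩ C.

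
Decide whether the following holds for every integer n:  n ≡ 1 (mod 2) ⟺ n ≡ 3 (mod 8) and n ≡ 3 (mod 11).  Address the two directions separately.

(⇒) fails; (⇐) holds.

(⇒) This fails: n = 1 gives 1 ≡ 1 (mod 2) but 1 ≡ 1 (mod 8), so the conjunction on the right does not hold.

(⇐) Conversely, if n ≡ 3 (mod 8) and n ≡ 3 (mod 11), then by the Chinese remainder theorem n ≡ 3 (mod 88). Since 3 ≡ 1 (mod 2) and 2 ∣ 88, we get n ≡ 1 (mod 2).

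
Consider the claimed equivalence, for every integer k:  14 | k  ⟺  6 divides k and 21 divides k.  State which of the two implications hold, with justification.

Only the converse holds.

(⟸) Suppose 6 ∣ k and 21 ∣ k. Any common multiple of 6 and 21 is a multiple of their lcm; here lcm(6, 21) = 6·21/gcd(6, 21) = 126/3 = 42, so 42 ∣ k. Since 14 ∣ 42, it follows that 14 ∣ k.

(⟹) This fails: take k = 14. Certainly 14 ∣ 14, but 6 ∤ 14.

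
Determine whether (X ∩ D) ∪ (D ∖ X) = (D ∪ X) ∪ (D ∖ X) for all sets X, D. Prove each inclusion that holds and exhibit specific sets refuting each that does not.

Only the forward inclusion holds.

(⟹) Let x ∈ (X ∩ D) ∪ (D ∖ X). Then either x ∈ D and x ∉ X; or x ∈ X ∩ D. In each case x ∈ (D ∪ X) ∪ (D ∖ X), so (X ∩ D) ∪ (D ∖ X) ⊆ (D ∪ X) ∪ (D ∖ X).

(⟸) This inclusion fails. Take X = {1}, D = ∅; then 1 ∈ (D ∪ X) ∪ (D ∖ X) but 1 ∉ (X ∩ D) ∪ (D ∖ X).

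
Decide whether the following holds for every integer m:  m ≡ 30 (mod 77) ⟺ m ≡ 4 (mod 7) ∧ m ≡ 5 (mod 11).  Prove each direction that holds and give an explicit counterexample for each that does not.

Forward direction. This fails: m = 30 gives 30 ≡ 30 (mod 77) but 30 ≡ 2 (mod 7), so the conjunction on the right does not hold.

Converse. This fails: m = 60 satisfies both congruences on the right (60 ≡ 4 mod 7 and 60 ≡ 5 mod 11) yet 60 ≡ 60 (mod 77), not 30.

Neither direction holds.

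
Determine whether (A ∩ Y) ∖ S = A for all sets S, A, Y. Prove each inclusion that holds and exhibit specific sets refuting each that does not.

(⟹) Let x ∈ (A ∩ Y) ∖ S. Then x ∈ A ∩ Y and x ∉ S, from which x ∈ A.

(⟸) This inclusion fails. Take S = ∅, A = {1}, Y = ∅; then 1 ∈ A but 1 ∉ (A ∩ Y) ∖ S.

(⊆) holds; (⊇) fails.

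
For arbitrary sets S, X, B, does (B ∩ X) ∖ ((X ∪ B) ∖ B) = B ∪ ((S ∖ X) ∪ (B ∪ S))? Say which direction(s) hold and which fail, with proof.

Forward inclusion. Let x ∈ (B ∩ X) ∖ ((X ∪ B) ∖ B). Then either x ∈ X ∩ B and x ∉ S; or x ∈ S ∩ X ∩ B. In each case x ∈ B ∪ ((S ∖ X) ∪ (B ∪ S)), so (B ∩ X) ∖ ((X ∪ B) ∖ B) ⊆ B ∪ ((S ∖ X) ∪ (B ∪ S)).

Reverse inclusion. This inclusion fails. Take S = {1}, X = ∅, B = ∅; then 1 ∈ B ∪ ((S ∖ X) ∪ (B ∪ S)) but 1 ∉ (B ∩ X) ∖ ((X ∪ B) ∖ B).

The sets are not equal: only the forward inclusion holds.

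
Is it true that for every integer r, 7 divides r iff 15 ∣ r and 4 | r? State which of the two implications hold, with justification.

(⟹) This fails: take r = 7. Certainly 7 ∣ 7, but 15 ∤ 7.

(⟸) This fails: take r = 60. Both 15 ∣ 60 and 4 ∣ 60, yet 60 is not a multiple of 7 (since 60 = 8·7 + 4), so 7 ∤ 60.

(⇒) fails and (⇐) fails.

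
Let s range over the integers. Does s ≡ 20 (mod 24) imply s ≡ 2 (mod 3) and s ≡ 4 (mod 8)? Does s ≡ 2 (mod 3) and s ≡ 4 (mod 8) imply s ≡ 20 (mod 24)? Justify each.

[⇒] Suppose s ≡ 20 (mod 24); write s = 24j + 20. Since 3 ∣ 24, reducing mod 3 gives s ≡ 20 ≡ 2 (mod 3); since 8 ∣ 24, reducing mod 8 gives s ≡ 20 ≡ 4 (mod 8).

[⇐] Conversely, if s ≡ 2 (mod 3) and s ≡ 4 (mod 8), then by the Chinese remainder theorem s ≡ 20 (mod 24). This is exactly s ≡ 20 (mod 24).

Both implications hold.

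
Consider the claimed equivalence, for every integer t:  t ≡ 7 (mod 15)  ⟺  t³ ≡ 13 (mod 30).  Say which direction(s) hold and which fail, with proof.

(⟹) This fails: take t = 22. Then 22 ≡ 7 (mod 15), but 22³ = 10648 ≡ 28 (mod 30), not 13.

(⟸) Conversely, the residues r modulo 30 with r³ ≡ 13 (mod 30) are exactly {7}, and each is ≡ 7 (mod 15).

Not equivalent: only (⇐) holds.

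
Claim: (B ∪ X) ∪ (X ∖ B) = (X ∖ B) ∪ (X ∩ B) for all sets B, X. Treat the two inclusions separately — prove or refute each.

(⟹) This inclusion fails. Take B = {1}, X = ∅; then 1 ∈ (B ∪ X) ∪ (X ∖ B) but 1 ∉ (X ∖ B) ∪ (X ∩ B).

(⟸) Let x ∈ (X ∖ B) ∪ (X ∩ B). Then either x ∈ X and x ∉ B; or x ∈ B ∩ X. In each case x ∈ (B ∪ X) ∪ (X ∖ B), so (X ∖ B) ∪ (X ∩ B) ⊆ (B ∪ X) ∪ (X ∖ B).

The sets are not equal: only the reverse inclusion holds.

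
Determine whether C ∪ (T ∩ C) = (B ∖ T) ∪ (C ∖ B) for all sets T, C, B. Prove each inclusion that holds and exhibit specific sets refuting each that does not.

(⊆) fails and (⊇) fails.

(⊆) This inclusion fails. Take T = {1}, C = {1}, B = {1}; then 1 ∈ C ∪ (T ∩ C) but 1 ∉ (B ∖ T) ∪ (C ∖ B).

(⊇) This inclusion fails. Take T = ∅, C = ∅, B = {1}; then 1 ∈ (B ∖ T) ∪ (C ∖ B) but 1 ∉ C ∪ (T ∩ C).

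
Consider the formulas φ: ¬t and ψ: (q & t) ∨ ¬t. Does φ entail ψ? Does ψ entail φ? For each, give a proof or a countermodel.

Only the forward implication holds.

[⇐] This fails. Under q = T, t = T, the left side is false but the right side is true.

[⇒] Assume the antecedent. If q is true, (q & t) ∨ ¬t reduces to true regardless of the other variables. If q is false, the antecedent forces (q = F, t = F), and (q & t) ∨ ¬t holds there. Either way (q & t) ∨ ¬t holds.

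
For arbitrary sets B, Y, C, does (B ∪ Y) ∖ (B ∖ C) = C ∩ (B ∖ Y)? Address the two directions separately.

(⟸) Let x ∈ C ∩ (B ∖ Y). Then x ∈ B ∩ C and x ∉ Y, from which x ∈ (B ∪ Y) ∖ (B ∖ C).

(⟹) This inclusion fails. Take B = ∅, Y = {1}, C = ∅; then 1 ∈ (B ∪ Y) ∖ (B ∖ C) but 1 ∉ C ∩ (B ∖ Y).

(⊆) fails; (⊇) holds.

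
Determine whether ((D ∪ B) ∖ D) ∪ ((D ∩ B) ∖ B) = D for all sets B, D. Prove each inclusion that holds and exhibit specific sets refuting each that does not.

(⊆) fails and (⊇) fails.

(⟹) This inclusion fails. Take B = {1}, D = ∅; then 1 ∈ ((D ∪ B) ∖ D) ∪ ((D ∩ B) ∖ B) but 1 ∉ D.

(⟸) This inclusion fails. Take B = ∅, D = {1}; then 1 ∈ D but 1 ∉ ((D ∪ B) ∖ D) ∪ ((D ∩ B) ∖ B).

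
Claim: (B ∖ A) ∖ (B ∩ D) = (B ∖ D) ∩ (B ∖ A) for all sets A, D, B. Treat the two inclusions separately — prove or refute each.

(⊆) Let x ∈ (B ∖ A) ∖ (B ∩ D). Then x ∈ B and x ∉ A, D, from which x ∈ (B ∖ D) ∩ (B ∖ A).

(⊇) Let x ∈ (B ∖ D) ∩ (B ∖ A). Then x ∈ B and x ∉ A, D, from which x ∈ (B ∖ A) ∖ (B ∩ D).

The two sets are equal.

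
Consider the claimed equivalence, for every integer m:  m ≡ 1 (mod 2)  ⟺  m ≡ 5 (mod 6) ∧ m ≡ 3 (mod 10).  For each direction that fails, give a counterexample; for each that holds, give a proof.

(⇒) This fails: m = 1 gives 1 ≡ 1 (mod 2) but 1 ≡ 1 (mod 6), so the conjunction on the right does not hold.

(⇐) Conversely, if m ≡ 5 (mod 6) and m ≡ 3 (mod 10), then by the Chinese remainder theorem m ≡ 23 (mod 30). Since 23 ≡ 1 (mod 2) and 2 ∣ 30, we get m ≡ 1 (mod 2).

Not equivalent: only (⇐) holds.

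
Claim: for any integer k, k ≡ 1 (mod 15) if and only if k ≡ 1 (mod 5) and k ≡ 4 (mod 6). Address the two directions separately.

[⇐] If k ≡ 1 (mod 5) and k ≡ 4 (mod 6), then by the Chinese remainder theorem k ≡ 16 (mod 30). Since 16 ≡ 1 (mod 15) and 15 ∣ 30, we get k ≡ 1 (mod 15).

[⇒] This fails: k = 1 gives 1 ≡ 1 (mod 15) but 1 ≡ 1 (mod 6), so the conjunction on the right does not hold.

Only the reverse direction holds.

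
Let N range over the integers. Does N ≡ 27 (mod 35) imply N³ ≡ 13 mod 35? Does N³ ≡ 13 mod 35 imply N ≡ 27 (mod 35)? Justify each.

Forward direction. Suppose N ≡ 27 (mod 35). Write N = 35j + 27. Then (35j + 27)³ = 42875j³ + 99225j² + 76545j + 19683 = 35(1225j³ + 2835j² + 2187j + 562) + 13, so N³ ≡ 13 (mod 35).

Converse. This fails: take N = 12. Then 12³ = 1728 ≡ 13 (mod 35), yet 12 ≡ 12 (mod 35), not 27.

(⇒) holds; (⇐) fails.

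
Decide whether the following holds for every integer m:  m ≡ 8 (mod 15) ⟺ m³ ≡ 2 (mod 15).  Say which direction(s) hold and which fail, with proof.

Both implications hold.

Forward direction. Suppose m ≡ 8 (mod 15). Write m = 15j + 8. Then (15j + 8)³ = 3375j³ + 5400j² + 2880j + 512 = 15(225j³ + 360j² + 192j + 34) + 2, so m³ ≡ 2 (mod 15).

Converse. Suppose m³ ≡ 2 (mod 15). The only residue r in {0, …, 14} with r³ ≡ 2 (mod 15) is r = 8, so m ≡ 8 (mod 15).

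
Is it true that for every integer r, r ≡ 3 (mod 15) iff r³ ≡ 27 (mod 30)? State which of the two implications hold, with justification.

Forward direction. This fails: take r = 18. Then 18 ≡ 3 (mod 15), but 18³ = 5832 ≡ 12 (mod 30), not 27.

Converse. The residues r modulo 30 with r³ ≡ 27 (mod 30) are exactly {3}, and each is ≡ 3 (mod 15).

The forward direction fails; the converse holds.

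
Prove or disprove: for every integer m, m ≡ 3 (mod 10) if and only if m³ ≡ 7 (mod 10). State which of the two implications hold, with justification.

(⇒) Suppose m ≡ 3 (mod 10). Write m = 10j + 3. Then (10j + 3)³ = 1000j³ + 900j² + 270j + 27 = 10(100j³ + 90j² + 27j + 2) + 7, so m³ ≡ 7 (mod 10).

(⇐) Conversely, suppose m³ ≡ 7 (mod 10). The only residue r in {0, …, 9} with r³ ≡ 7 (mod 10) is r = 3, so m ≡ 3 (mod 10).

The biconditional holds.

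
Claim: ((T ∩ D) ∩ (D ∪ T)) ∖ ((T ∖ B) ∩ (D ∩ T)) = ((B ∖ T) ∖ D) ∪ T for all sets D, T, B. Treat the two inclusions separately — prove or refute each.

(⊆) Let x ∈ ((T ∩ D) ∩ (D ∪ T)) ∖ ((T ∖ B) ∩ (D ∩ T)). Then x ∈ D ∩ T ∩ B, from which x ∈ ((B ∖ T) ∖ D) ∪ T.

(⊇) This inclusion fails. Take D = ∅, T = {1}, B = ∅; then 1 ∈ ((B ∖ T) ∖ D) ∪ T but 1 ∉ ((T ∩ D) ∩ (D ∪ T)) ∖ ((T ∖ B) ∩ (D ∩ T)).

Only the forward inclusion holds.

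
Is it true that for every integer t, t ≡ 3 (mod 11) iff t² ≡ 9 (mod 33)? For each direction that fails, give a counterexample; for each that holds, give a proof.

(⟹) This fails: take t = 14. Then 14 ≡ 3 (mod 11), but 14² = 196 ≡ 31 (mod 33), not 9.

(⟸) This fails: take t = 30. Then 30² = 900 ≡ 9 (mod 33), yet 30 ≡ 8 (mod 11), not 3.

(⇒) fails and (⇐) fails.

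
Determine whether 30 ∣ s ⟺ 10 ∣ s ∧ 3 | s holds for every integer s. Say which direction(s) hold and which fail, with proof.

Both implications hold.

[⇐] Suppose 10 ∣ s and 3 ∣ s. Any common multiple of 10 and 3 is a multiple of their lcm; here gcd(10, 3) = 1, so lcm(10, 3) = 10·3 = 30, so 30 ∣ s.

[⇒] If 30 ∣ s, write s = 30q. Since 30 = 3·10, s = 10·(3q), so 10 ∣ s; and since 30 = 10·3, s = 3·(10q), so 3 ∣ s.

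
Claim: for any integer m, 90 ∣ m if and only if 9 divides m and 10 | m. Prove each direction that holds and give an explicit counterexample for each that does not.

Converse. Suppose 9 ∣ m and 10 ∣ m. Any common multiple of 9 and 10 is a multiple of their lcm; here gcd(9, 10) = 1, so lcm(9, 10) = 9·10 = 90, so 90 ∣ m.

Forward direction. If 90 ∣ m, write m = 90q. Since 90 = 10·9, m = 9·(10q), so 9 ∣ m; and since 90 = 9·10, m = 10·(9q), so 10 ∣ m.

Both directions hold; the statement is true.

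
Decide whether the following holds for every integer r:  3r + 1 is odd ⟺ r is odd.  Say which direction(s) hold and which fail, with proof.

(→) This fails: r = 2 gives 3r + 1 = 7, which is odd, but 2 is even, not odd.

(←) This also fails: r = 7 is odd, but 3r + 1 = 22 is even, not odd.

Both directions fail.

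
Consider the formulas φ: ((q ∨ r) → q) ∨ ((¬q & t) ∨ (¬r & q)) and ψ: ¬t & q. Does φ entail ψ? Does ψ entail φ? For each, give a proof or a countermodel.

(⇒) This fails. Under r = F, q = F, t = F, the left side is true but the right side is false.

(⇐) Assume the antecedent. If r is true, the antecedent forces (r = T, q = T, t = F), and the consequent holds there. If r is false, the consequent reduces to true regardless of the other variables. Either way the consequent holds.

The forward direction fails; the converse holds.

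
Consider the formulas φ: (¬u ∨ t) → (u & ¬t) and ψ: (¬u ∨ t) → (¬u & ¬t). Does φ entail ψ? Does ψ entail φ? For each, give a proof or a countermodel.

Only the forward direction holds.

(⟹) Assume the antecedent. If t is true, the antecedent cannot hold. If t is false, (¬u ∨ t) → (¬u & ¬t) reduces to true regardless of the other variables. Either way (¬u ∨ t) → (¬u & ¬t) holds.

(⟸) This fails. Under t = F, u = F, the left side is false but the right side is true.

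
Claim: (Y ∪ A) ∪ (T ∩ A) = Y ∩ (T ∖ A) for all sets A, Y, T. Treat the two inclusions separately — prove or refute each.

Only the reverse inclusion holds.

Forward inclusion. This inclusion fails. Take A = {1}, Y = ∅, T = ∅; then 1 ∈ (Y ∪ A) ∪ (T ∩ A) but 1 ∉ Y ∩ (T ∖ A).

Reverse inclusion. Let x ∈ Y ∩ (T ∖ A). Then x ∈ Y ∩ T and x ∉ A, from which x ∈ (Y ∪ A) ∪ (T ∩ A).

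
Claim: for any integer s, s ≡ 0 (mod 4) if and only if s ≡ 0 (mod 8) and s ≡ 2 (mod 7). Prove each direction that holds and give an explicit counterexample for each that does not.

(⇒) fails; (⇐) holds.

(⇒) This fails: s = 0 gives 0 ≡ 0 (mod 4) but 0 ≡ 0 (mod 7), so the conjunction on the right does not hold.

(⇐) Conversely, if s ≡ 0 (mod 8) and s ≡ 2 (mod 7), then by the Chinese remainder theorem s ≡ 16 (mod 56). Since 16 ≡ 0 (mod 4) and 4 ∣ 56, we get s ≡ 0 (mod 4).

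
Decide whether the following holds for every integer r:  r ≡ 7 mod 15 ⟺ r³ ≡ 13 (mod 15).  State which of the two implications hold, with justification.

[⇒] Suppose r ≡ 7 mod 15. Write r = 15j + 7. Then (15j + 7)³ = 3375j³ + 4725j² + 2205j + 343 = 15(225j³ + 315j² + 147j + 22) + 13, so r³ ≡ 13 (mod 15).

[⇐] Conversely, suppose r³ ≡ 13 (mod 15). The only residue r in {0, …, 14} with r³ ≡ 13 (mod 15) is r = 7, so r ≡ 7 (mod 15).

Equivalent; both directions hold.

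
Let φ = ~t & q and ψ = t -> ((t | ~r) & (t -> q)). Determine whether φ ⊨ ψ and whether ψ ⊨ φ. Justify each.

Forward direction. Assume the antecedent. If t is true, the antecedent cannot hold. If t is false, t -> ((t | ~r) & (t -> q)) reduces to true regardless of the other variables. Either way t -> ((t | ~r) & (t -> q)) holds.

Converse. This fails. Under t = F, q = F, r = F, the left side is false but the right side is true.

Only the forward implication holds.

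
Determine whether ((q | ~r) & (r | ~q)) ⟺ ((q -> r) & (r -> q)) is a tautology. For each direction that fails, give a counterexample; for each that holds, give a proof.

Both implications hold.

(⇐) Assume the antecedent. If q is true, the antecedent forces (q = T, r = T), and (q | ~r) & (r | ~q) holds there. If q is false, the antecedent forces (q = F, r = F), and (q | ~r) & (r | ~q) holds there. Either way (q | ~r) & (r | ~q) holds.

(⇒) Assume the antecedent. If q is true, the antecedent forces (q = T, r = T), and (q -> r) & (r -> q) holds there. If q is false, the antecedent forces (q = F, r = F), and (q -> r) & (r -> q) holds there. Either way (q -> r) & (r -> q) holds.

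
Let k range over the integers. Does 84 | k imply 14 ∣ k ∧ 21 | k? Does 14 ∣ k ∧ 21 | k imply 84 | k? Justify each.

(⟹) If 84 ∣ k, write k = 84q. Since 84 = 6·14, k = 14·(6q), so 14 ∣ k; and since 84 = 4·21, k = 21·(4q), so 21 ∣ k.

(⟸) This fails: take k = 42. Both 14 ∣ 42 and 21 ∣ 42, yet 42 is not a multiple of 84 (since 42 = 0·84 + 42), so 84 ∤ 42.

(⇒) holds; (⇐) fails.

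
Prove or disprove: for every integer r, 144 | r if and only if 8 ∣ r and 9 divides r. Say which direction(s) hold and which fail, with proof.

(←) This fails: take r = 72. Both 8 ∣ 72 and 9 ∣ 72, yet 72 is not a multiple of 144 (since 72 = 0·144 + 72), so 144 ∤ 72.

(→) If 144 ∣ r, write r = 144q. Since 144 = 18·8, r = 8·(18q), so 8 ∣ r; and since 144 = 16·9, r = 9·(16q), so 9 ∣ r.

Only the forward implication holds.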